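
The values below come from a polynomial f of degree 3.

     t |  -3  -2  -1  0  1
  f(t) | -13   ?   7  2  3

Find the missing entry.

On equispaced nodes a degree-3 polynomial has vanishing fourth forward difference, so
  f(-3) - 4·f(-2) + 6·f(-1) - 4·f(0) + f(1) = 0.
Substituting the known values and solving for f(-2):
  -4·f(-2) = -24
  f(-2) = 6.

6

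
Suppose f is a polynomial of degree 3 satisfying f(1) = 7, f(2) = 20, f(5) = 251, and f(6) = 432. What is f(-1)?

5

Using the Lagrange interpolation formula with nodes 1, 2, 5, 6:
  L_0(s) = (s - 2)(s - 5)(s - 6) / -20
  L_1(s) = (s - 1)(s - 5)(s - 6) / 12
  L_2(s) = (s - 1)(s - 2)(s - 6) / -12
  L_3(s) = (s - 1)(s - 2)(s - 5) / 20
Then f(s) = 7·L_0(s) + 20·L_1(s) + 251·L_2(s) + 432·L_3(s).
Expanding and collecting terms gives f(s) = 2s³ - s + 6.
Evaluating at s = -1: f(-1) = 5.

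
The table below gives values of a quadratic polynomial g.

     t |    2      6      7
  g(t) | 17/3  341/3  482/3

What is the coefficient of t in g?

Write g(t) = at^2 + bt + c. Substituting each data point gives a linear system:
  4a + 2b + c = 17/3
  36a + 6b + c = 341/3
  49a + 7b + c = 482/3
Solving the system yields a = 4, b = -5, c = -1/3.
So g(t) = 4t^2 - 5t - 1/3.
The coefficient of t is -5.

-5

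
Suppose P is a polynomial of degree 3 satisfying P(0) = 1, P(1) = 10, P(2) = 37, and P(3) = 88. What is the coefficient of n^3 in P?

Write P(n) = an^3 + bn^2 + cn + d. Substituting each data point gives a linear system:
  d = 1
  a + b + c + d = 10
  8a + 4b + 2c + d = 37
  27a + 9b + 3c + d = 88
Solving the system yields a = 1, b = 6, c = 2, d = 1.
So P(n) = n^3 + 6n^2 + 2n + 1.
The leading coefficient is 1.

1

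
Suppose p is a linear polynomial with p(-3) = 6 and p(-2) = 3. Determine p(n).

p(n) = -3n - 3

Write p(n) = an + b. Substituting each data point gives a linear system:
  -3a + b = 6
  -2a + b = 3
Solving the system yields a = -3, b = -3.
So p(n) = -3n - 3.
Check: p(-3) = 6. ✓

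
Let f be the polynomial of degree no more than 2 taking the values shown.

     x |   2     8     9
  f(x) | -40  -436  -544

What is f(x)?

f(x) = -6x^2 - 6x - 4

Using the Lagrange interpolation formula with nodes 2, 8, 9:
  L_0(x) = (x - 8)(x - 9) / 42
  L_1(x) = (x - 2)(x - 9) / -6
  L_2(x) = (x - 2)(x - 8) / 7
Then f(x) = -40·L_0(x) - 436·L_1(x) - 544·L_2(x).
Expanding and collecting terms gives f(x) = -6x^2 - 6x - 4.
Check: f(8) = -436. ✓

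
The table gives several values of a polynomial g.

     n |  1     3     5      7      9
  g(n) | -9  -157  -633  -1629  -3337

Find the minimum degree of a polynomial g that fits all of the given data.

Forward differences of the values at n = 1, 3, 5, 7, 9:
  g  : -9  -157  -633  -1629  -3337
  Δ  : -148  -476  -996  -1708
  Δ^2: -328  -520  -712
  Δ^3: -192  -192
  Δ^4: 0
The third differences are constant (-192) and nonzero, while all higher differences vanish, so the minimal degree is 3.

3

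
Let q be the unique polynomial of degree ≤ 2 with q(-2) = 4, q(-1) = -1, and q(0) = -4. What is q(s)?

Write q(s) = as^2 + bs + c. Substituting each data point gives a linear system:
  4a - 2b + c = 4
  a - b + c = -1
  c = -4
Solving the system yields a = 1, b = -2, c = -4.
So q(s) = s² - 2s - 4.
Check: q(-2) = 4. ✓

q(s) = s^2 - 2s - 4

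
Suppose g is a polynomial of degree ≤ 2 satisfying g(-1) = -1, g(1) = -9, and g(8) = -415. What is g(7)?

-321

Write g(t) = at^2 + bt + c. Substituting each data point gives a linear system:
  a - b + c = -1
  a + b + c = -9
  64a + 8b + c = -415
Solving the system yields a = -6, b = -4, c = 1.
So g(t) = -6t^2 - 4t + 1.
Then g(7) = -321.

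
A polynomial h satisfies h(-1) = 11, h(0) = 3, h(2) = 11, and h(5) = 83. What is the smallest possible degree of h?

2

Divided differences on the nodes -1, 0, 2, 5:
  order 0: 11  3  11  83
  order 1: -8  4  24
  order 2: 4  4
  order 3: 0
The order-2 divided differences are all 4 (nonzero) and every higher order vanishes, so the data lies on a polynomial of degree exactly 2.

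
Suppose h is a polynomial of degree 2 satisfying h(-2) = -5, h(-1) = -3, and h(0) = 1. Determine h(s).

h(s) = s^2 + 5s + 1

Write h(s) = as^2 + bs + c. Substituting each data point gives a linear system:
  4a - 2b + c = -5
  a - b + c = -3
  c = 1
Solving the system yields a = 1, b = 5, c = 1.
So h(s) = s² + 5s + 1.
Check: h(0) = 1. ✓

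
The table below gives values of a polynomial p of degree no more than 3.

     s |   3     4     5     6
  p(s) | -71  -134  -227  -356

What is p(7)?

-527

Using the Lagrange interpolation formula with nodes 3, 4, 5, 6:
  L_0(s) = (s - 4)(s - 5)(s - 6) / -6
  L_1(s) = (s - 3)(s - 5)(s - 6) / 2
  L_2(s) = (s - 3)(s - 4)(s - 6) / -2
  L_3(s) = (s - 3)(s - 4)(s - 5) / 6
Then p(s) = -71·L_0(s) - 134·L_1(s) - 227·L_2(s) - 356·L_3(s).
Expanding and collecting terms gives p(s) = -s³ - 3s² - 5s - 2.
Evaluating at s = 7: p(7) = -527.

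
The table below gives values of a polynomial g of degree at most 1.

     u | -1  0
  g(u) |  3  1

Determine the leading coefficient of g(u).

-2

Write g(u) = au + b. Substituting each data point gives a linear system:
  -a + b = 3
  b = 1
Solving the system yields a = -2, b = 1.
So g(u) = -2u + 1.
The leading coefficient is -2.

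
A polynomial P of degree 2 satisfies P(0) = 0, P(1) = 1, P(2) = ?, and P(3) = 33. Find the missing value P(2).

On equispaced nodes a degree-2 polynomial has vanishing third forward difference, so
  - P(0) + 3·P(1) - 3·P(2) + P(3) = 0.
Substituting the known values and solving for P(2):
  -3·P(2) = -36
  P(2) = 12.

12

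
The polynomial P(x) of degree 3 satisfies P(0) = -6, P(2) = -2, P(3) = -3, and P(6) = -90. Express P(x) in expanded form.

P(x) = -x^3 + 4x^2 - 2x - 6

Write P(x) = ax^3 + bx^2 + cx + d. Substituting each data point gives a linear system:
  d = -6
  8a + 4b + 2c + d = -2
  27a + 9b + 3c + d = -3
  216a + 36b + 6c + d = -90
Solving the system yields a = -1, b = 4, c = -2, d = -6.
So P(x) = -x³ + 4x² - 2x - 6.
Check: P(2) = -2. ✓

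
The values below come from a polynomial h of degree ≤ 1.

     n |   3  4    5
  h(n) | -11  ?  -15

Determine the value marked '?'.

On equispaced nodes a degree-1 polynomial has vanishing second forward difference, so
  h(3) - 2·h(4) + h(5) = 0.
Substituting the known values and solving for h(4):
  -2·h(4) = 26
  h(4) = -13.

-13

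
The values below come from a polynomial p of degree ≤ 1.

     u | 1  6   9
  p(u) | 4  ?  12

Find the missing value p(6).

The 2 known points determine the degree-1 polynomial uniquely.
Write p(u) = au + b. Substituting each data point gives a linear system:
  a + b = 4
  9a + b = 12
Solving the system yields a = 1, b = 3.
So p(u) = u + 3.
Then p(6) = 9.

9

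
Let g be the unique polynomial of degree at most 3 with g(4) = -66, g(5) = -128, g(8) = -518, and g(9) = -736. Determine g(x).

Using the Lagrange interpolation formula with nodes 4, 5, 8, 9:
  L_0(x) = (x - 5)(x - 8)(x - 9) / -20
  L_1(x) = (x - 4)(x - 8)(x - 9) / 12
  L_2(x) = (x - 4)(x - 5)(x - 9) / -12
  L_3(x) = (x - 4)(x - 5)(x - 8) / 20
Then g(x) = -66·L_0(x) - 128·L_1(x) - 518·L_2(x) - 736·L_3(x).
Expanding and collecting terms gives g(x) = -x^3 - x + 2.
Check: g(5) = -128. ✓

g(x) = -x^3 - x + 2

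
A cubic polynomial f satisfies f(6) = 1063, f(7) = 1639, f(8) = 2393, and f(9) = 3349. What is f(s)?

Using the Lagrange interpolation formula with nodes 6, 7, 8, 9:
  L_0(s) = (s - 7)(s - 8)(s - 9) / -6
  L_1(s) = (s - 6)(s - 8)(s - 9) / 2
  L_2(s) = (s - 6)(s - 7)(s - 9) / -2
  L_3(s) = (s - 6)(s - 7)(s - 8) / 6
Then f(s) = 1063·L_0(s) + 1639·L_1(s) + 2393·L_2(s) + 3349·L_3(s).
Expanding and collecting terms gives f(s) = 4s³ + 5s² + 3s + 1.
Check: f(6) = 1063. ✓

f(s) = 4s^3 + 5s^2 + 3s + 1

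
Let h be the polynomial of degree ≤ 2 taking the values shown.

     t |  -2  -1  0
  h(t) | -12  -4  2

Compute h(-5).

-48

Forward differences of the values at t = -2, -1, 0:
  h  : -12  -4  2
  Δ  : 8  6
  Δ^2: -2
The second differences are constant, confirming degree 2.
Interpolating (Newton forward form) and evaluating at t = -5 gives h(-5) = -48.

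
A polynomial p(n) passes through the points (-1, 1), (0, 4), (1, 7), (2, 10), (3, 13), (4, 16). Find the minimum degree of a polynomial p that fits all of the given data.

Forward differences of the values at n = -1, 0, 1, 2, 3, 4:
  p  : 1  4  7  10  13  16
  Δ  : 3  3  3  3  3
  Δ^2: 0  0  0  0
  Δ^3: 0  0  0
  Δ^4: 0  0
  Δ^5: 0
The first differences are constant (3) and nonzero, while all higher differences vanish, so the minimal degree is 1.

1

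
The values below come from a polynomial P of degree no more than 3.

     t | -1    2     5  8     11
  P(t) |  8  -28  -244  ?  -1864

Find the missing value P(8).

On equispaced nodes a degree-3 polynomial has vanishing fourth forward difference, so
  P(-1) - 4·P(2) + 6·P(5) - 4·P(8) + P(11) = 0.
Substituting the known values and solving for P(8):
  -4·P(8) = 3208
  P(8) = -802.

-802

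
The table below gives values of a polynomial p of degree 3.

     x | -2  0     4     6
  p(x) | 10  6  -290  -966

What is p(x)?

Using the Lagrange interpolation formula with nodes -2, 0, 4, 6:
  L_0(x) = x(x - 4)(x - 6) / -96
  L_1(x) = (x + 2)(x - 4)(x - 6) / 48
  L_2(x) = (x + 2)x(x - 6) / -48
  L_3(x) = (x + 2)x(x - 4) / 96
Then p(x) = 10·L_0(x) + 6·L_1(x) - 290·L_2(x) - 966·L_3(x).
Expanding and collecting terms gives p(x) = -4x³ - 4x² + 6x + 6.
Check: p(6) = -966. ✓

p(x) = -4x^3 - 4x^2 + 6x + 6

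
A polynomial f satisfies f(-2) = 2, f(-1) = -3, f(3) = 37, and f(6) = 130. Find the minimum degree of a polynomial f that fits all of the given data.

2

Divided differences on the nodes -2, -1, 3, 6:
  order 0: 2  -3  37  130
  order 1: -5  10  31
  order 2: 3  3
  order 3: 0
The order-2 divided differences are all 3 (nonzero) and every higher order vanishes, so the data lies on a polynomial of degree exactly 2.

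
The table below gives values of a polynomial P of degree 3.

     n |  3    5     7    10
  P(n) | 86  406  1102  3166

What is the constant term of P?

Write P(n) = an^3 + bn^2 + cn + d. Substituting each data point gives a linear system:
  27a + 9b + 3c + d = 86
  125a + 25b + 5c + d = 406
  343a + 49b + 7c + d = 1102
  1000a + 100b + 10c + d = 3166
Solving the system yields a = 3, b = 2, c = -3, d = -4.
So P(n) = 3n^3 + 2n^2 - 3n - 4.
The constant term is -4.

-4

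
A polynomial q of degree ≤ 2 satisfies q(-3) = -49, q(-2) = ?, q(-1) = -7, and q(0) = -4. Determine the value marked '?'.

On equispaced nodes a degree-2 polynomial has vanishing third forward difference, so
  - q(-3) + 3·q(-2) - 3·q(-1) + q(0) = 0.
Substituting the known values and solving for q(-2):
  3·q(-2) = -66
  q(-2) = -22.

-22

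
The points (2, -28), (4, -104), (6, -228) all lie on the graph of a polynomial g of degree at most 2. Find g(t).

g(t) = -6t^2 - 2t

Write g(t) = at^2 + bt + c. Substituting each data point gives a linear system:
  4a + 2b + c = -28
  16a + 4b + c = -104
  36a + 6b + c = -228
Solving the system yields a = -6, b = -2, c = 0.
So g(t) = -6t^2 - 2t.
Check: g(6) = -228. ✓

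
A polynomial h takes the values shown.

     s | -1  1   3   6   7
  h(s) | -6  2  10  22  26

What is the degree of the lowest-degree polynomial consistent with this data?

Divided differences on the nodes -1, 1, 3, 6, 7:
  order 0: -6  2  10  22  26
  order 1: 4  4  4  4
  order 2: 0  0  0
  order 3: 0  0
  order 4: 0
The order-1 divided differences are all 4 (nonzero) and every higher order vanishes, so the data lies on a polynomial of degree exactly 1.

1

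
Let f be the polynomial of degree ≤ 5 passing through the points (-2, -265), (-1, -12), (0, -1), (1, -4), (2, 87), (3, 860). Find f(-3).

Forward differences of the values at s = -2, -1, 0, 1, 2, 3:
  f  : -265  -12  -1  -4  87  860
  Δ  : 253  11  -3  91  773
  Δ^2: -242  -14  94  682
  Δ^3: 228  108  588
  Δ^4: -120  480
  Δ^5: 600
The fifth differences are constant, confirming degree 5.
Interpolating (Newton forward form) and evaluating at s = -3 gives f(-3) = -1708.

-1708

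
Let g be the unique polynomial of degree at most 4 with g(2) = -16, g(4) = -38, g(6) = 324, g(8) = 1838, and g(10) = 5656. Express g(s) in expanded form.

Write g(s) = as^4 + bs^3 + cs^2 + ds + e. Substituting each data point gives a linear system:
  16a + 8b + 4c + 2d + e = -16
  256a + 64b + 16c + 4d + e = -38
  1296a + 216b + 36c + 6d + e = 324
  4096a + 512b + 64c + 8d + e = 1838
  10000a + 1000b + 100c + 10d + e = 5656
Solving the system yields a = 1, b = -4, c = -4, d = 5, e = 6.
So g(s) = s⁴ - 4s³ - 4s² + 5s + 6.
Check: g(8) = 1838. ✓

g(s) = s^4 - 4s^3 - 4s^2 + 5s + 6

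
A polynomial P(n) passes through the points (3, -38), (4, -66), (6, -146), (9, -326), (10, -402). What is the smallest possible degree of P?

2

Divided differences on the nodes 3, 4, 6, 9, 10:
  order 0: -38  -66  -146  -326  -402
  order 1: -28  -40  -60  -76
  order 2: -4  -4  -4
  order 3: 0  0
  order 4: 0
The order-2 divided differences are all -4 (nonzero) and every higher order vanishes, so the data lies on a polynomial of degree exactly 2.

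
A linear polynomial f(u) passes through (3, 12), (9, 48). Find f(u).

f(u) = 6u - 6

Using the Lagrange interpolation formula with nodes 3, 9:
  L_0(u) = (u - 9) / -6
  L_1(u) = (u - 3) / 6
Then f(u) = 12·L_0(u) + 48·L_1(u).
Expanding and collecting terms gives f(u) = 6u - 6.
Check: f(3) = 12. ✓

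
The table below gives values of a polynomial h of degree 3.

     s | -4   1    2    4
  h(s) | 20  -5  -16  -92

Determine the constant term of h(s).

Write h(s) = as^3 + bs^2 + cs + d. Substituting each data point gives a linear system:
  -64a + 16b - 4c + d = 20
  a + b + c + d = -5
  8a + 4b + 2c + d = -16
  64a + 16b + 4c + d = -92
Solving the system yields a = -1, b = -2, c = 2, d = -4.
So h(s) = -s^3 - 2s^2 + 2s - 4.
The constant term is -4.

-4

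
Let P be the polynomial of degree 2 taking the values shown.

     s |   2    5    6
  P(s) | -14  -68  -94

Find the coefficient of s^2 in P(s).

-2

Write P(s) = as^2 + bs + c. Substituting each data point gives a linear system:
  4a + 2b + c = -14
  25a + 5b + c = -68
  36a + 6b + c = -94
Solving the system yields a = -2, b = -4, c = 2.
So P(s) = -2s^2 - 4s + 2.
The leading coefficient is -2.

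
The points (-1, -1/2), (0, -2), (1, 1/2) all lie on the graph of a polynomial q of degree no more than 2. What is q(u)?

q(u) = 2u^2 + (1/2)u - 2

Write q(u) = au^2 + bu + c. Substituting each data point gives a linear system:
  a - b + c = -1/2
  c = -2
  a + b + c = 1/2
Solving the system yields a = 2, b = 1/2, c = -2.
So q(u) = 2u^2 + (1/2)u - 2.
Check: q(-1) = -1/2. ✓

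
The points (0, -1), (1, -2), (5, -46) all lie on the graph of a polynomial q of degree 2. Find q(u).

Using the Lagrange interpolation formula with nodes 0, 1, 5:
  L_0(u) = (u - 1)(u - 5) / 5
  L_1(u) = u(u - 5) / -4
  L_2(u) = u(u - 1) / 20
Then q(u) = -1·L_0(u) - 2·L_1(u) - 46·L_2(u).
Expanding and collecting terms gives q(u) = -2u^2 + u - 1.
Check: q(0) = -1. ✓

q(u) = -2u^2 + u - 1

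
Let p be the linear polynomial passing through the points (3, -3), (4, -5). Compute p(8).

Using the Lagrange interpolation formula with nodes 3, 4:
  L_0(s) = (s - 4) / -1
  L_1(s) = (s - 3) / 1
Then p(s) = -3·L_0(s) - 5·L_1(s).
Expanding and collecting terms gives p(s) = -2s + 3.
Evaluating at s = 8: p(8) = -13.

-13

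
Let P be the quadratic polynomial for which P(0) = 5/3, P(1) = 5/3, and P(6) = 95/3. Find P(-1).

11/3

Write P(s) = as^2 + bs + c. Substituting each data point gives a linear system:
  c = 5/3
  a + b + c = 5/3
  36a + 6b + c = 95/3
Solving the system yields a = 1, b = -1, c = 5/3.
So P(s) = s^2 - s + 5/3.
Then P(-1) = 11/3.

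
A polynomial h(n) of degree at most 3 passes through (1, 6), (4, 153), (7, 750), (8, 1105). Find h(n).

Write h(n) = an^3 + bn^2 + cn + d. Substituting each data point gives a linear system:
  a + b + c + d = 6
  64a + 16b + 4c + d = 153
  343a + 49b + 7c + d = 750
  512a + 64b + 8c + d = 1105
Solving the system yields a = 2, b = 1, c = 2, d = 1.
So h(n) = 2n^3 + n^2 + 2n + 1.
Check: h(8) = 1105. ✓

h(n) = 2n^3 + n^2 + 2n + 1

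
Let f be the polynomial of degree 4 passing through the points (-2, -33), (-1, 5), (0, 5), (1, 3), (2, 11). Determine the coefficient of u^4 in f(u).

Write f(u) = au^4 + bu^3 + cu^2 + du + e. Substituting each data point gives a linear system:
  16a - 8b + 4c - 2d + e = -33
  a - b + c - d + e = 5
  e = 5
  a + b + c + d + e = 3
  16a + 8b + 4c + 2d + e = 11
Solving the system yields a = -1, b = 4, c = 0, d = -5, e = 5.
So f(u) = -u^4 + 4u^3 - 5u + 5.
The leading coefficient is -1.

-1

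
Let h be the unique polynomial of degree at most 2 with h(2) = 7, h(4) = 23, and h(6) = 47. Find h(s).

h(s) = s^2 + 2s - 1

Using the Lagrange interpolation formula with nodes 2, 4, 6:
  L_0(s) = (s - 4)(s - 6) / 8
  L_1(s) = (s - 2)(s - 6) / -4
  L_2(s) = (s - 2)(s - 4) / 8
Then h(s) = 7·L_0(s) + 23·L_1(s) + 47·L_2(s).
Expanding and collecting terms gives h(s) = s² + 2s - 1.
Check: h(6) = 47. ✓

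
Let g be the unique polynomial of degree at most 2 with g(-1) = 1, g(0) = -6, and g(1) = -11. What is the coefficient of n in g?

-6

Write g(n) = an^2 + bn + c. Substituting each data point gives a linear system:
  a - b + c = 1
  c = -6
  a + b + c = -11
Solving the system yields a = 1, b = -6, c = -6.
So g(n) = n^2 - 6n - 6.
The coefficient of n is -6.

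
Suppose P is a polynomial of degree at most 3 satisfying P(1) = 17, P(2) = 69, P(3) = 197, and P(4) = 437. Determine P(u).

P(u) = 6u^3 + 2u^2 + 4u + 5

Using the Lagrange interpolation formula with nodes 1, 2, 3, 4:
  L_0(u) = (u - 2)(u - 3)(u - 4) / -6
  L_1(u) = (u - 1)(u - 3)(u - 4) / 2
  L_2(u) = (u - 1)(u - 2)(u - 4) / -2
  L_3(u) = (u - 1)(u - 2)(u - 3) / 6
Then P(u) = 17·L_0(u) + 69·L_1(u) + 197·L_2(u) + 437·L_3(u).
Expanding and collecting terms gives P(u) = 6u^3 + 2u^2 + 4u + 5.
Check: P(2) = 69. ✓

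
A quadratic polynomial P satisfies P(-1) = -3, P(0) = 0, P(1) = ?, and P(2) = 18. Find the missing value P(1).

7

The 3 known points determine the degree-2 polynomial uniquely.
Write P(t) = at^2 + bt + c. Substituting each data point gives a linear system:
  a - b + c = -3
  c = 0
  4a + 2b + c = 18
Solving the system yields a = 2, b = 5, c = 0.
So P(t) = 2t² + 5t.
Then P(1) = 7.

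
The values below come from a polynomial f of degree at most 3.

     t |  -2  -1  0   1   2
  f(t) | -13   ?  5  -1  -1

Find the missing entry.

5

The 4 known points determine the degree-3 polynomial uniquely.
Write f(t) = at^3 + bt^2 + ct + d. Substituting each data point gives a linear system:
  -8a + 4b - 2c + d = -13
  d = 5
  a + b + c + d = -1
  8a + 4b + 2c + d = -1
Solving the system yields a = 2, b = -3, c = -5, d = 5.
So f(t) = 2t³ - 3t² - 5t + 5.
Then f(-1) = 5.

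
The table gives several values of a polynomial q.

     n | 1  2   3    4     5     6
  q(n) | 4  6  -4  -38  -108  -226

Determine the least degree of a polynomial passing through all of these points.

3

Forward differences of the values at n = 1, 2, 3, 4, 5, 6:
  q  : 4  6  -4  -38  -108  -226
  Δ  : 2  -10  -34  -70  -118
  Δ^2: -12  -24  -36  -48
  Δ^3: -12  -12  -12
  Δ^4: 0  0
  Δ^5: 0
The third differences are constant (-12) and nonzero, while all higher differences vanish, so the minimal degree is 3.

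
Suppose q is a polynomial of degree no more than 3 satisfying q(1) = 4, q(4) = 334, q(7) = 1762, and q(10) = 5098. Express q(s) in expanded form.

q(s) = 5s^3 + s^2 - 2

Write q(s) = as^3 + bs^2 + cs + d. Substituting each data point gives a linear system:
  a + b + c + d = 4
  64a + 16b + 4c + d = 334
  343a + 49b + 7c + d = 1762
  1000a + 100b + 10c + d = 5098
Solving the system yields a = 5, b = 1, c = 0, d = -2.
So q(s) = 5s^3 + s^2 - 2.
Check: q(4) = 334. ✓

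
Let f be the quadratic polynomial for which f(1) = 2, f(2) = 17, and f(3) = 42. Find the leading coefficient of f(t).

5

Write f(t) = at^2 + bt + c. Substituting each data point gives a linear system:
  a + b + c = 2
  4a + 2b + c = 17
  9a + 3b + c = 42
Solving the system yields a = 5, b = 0, c = -3.
So f(t) = 5t² - 3.
The leading coefficient is 5.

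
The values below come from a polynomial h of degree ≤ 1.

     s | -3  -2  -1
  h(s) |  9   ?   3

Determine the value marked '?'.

6

On equispaced nodes a degree-1 polynomial has vanishing second forward difference, so
  h(-3) - 2·h(-2) + h(-1) = 0.
Substituting the known values and solving for h(-2):
  -2·h(-2) = -12
  h(-2) = 6.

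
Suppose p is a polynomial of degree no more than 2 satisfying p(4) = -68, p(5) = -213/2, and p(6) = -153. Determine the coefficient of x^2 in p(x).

-4

Write p(x) = ax^2 + bx + c. Substituting each data point gives a linear system:
  16a + 4b + c = -68
  25a + 5b + c = -213/2
  36a + 6b + c = -153
Solving the system yields a = -4, b = -5/2, c = 6.
So p(x) = -4x² - (5/2)x + 6.
The leading coefficient is -4.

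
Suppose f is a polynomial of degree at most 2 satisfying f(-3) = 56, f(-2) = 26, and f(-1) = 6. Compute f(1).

-4

Using the Lagrange interpolation formula with nodes -3, -2, -1:
  L_0(t) = (t + 2)(t + 1) / 2
  L_1(t) = (t + 3)(t + 1) / -1
  L_2(t) = (t + 3)(t + 2) / 2
Then f(t) = 56·L_0(t) + 26·L_1(t) + 6·L_2(t).
Expanding and collecting terms gives f(t) = 5t^2 - 5t - 4.
Evaluating at t = 1: f(1) = -4.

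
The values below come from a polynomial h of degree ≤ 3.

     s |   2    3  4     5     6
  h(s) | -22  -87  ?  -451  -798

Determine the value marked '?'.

-222

On equispaced nodes a degree-3 polynomial has vanishing fourth forward difference, so
  h(2) - 4·h(3) + 6·h(4) - 4·h(5) + h(6) = 0.
Substituting the known values and solving for h(4):
  6·h(4) = -1332
  h(4) = -222.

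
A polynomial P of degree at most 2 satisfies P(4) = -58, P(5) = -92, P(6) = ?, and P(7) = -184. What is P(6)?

On equispaced nodes a degree-2 polynomial has vanishing third forward difference, so
  - P(4) + 3·P(5) - 3·P(6) + P(7) = 0.
Substituting the known values and solving for P(6):
  -3·P(6) = 402
  P(6) = -134.

-134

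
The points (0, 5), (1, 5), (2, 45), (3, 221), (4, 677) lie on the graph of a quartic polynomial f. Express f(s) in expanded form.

Write f(s) = as^4 + bs^3 + cs^2 + ds + e. Substituting each data point gives a linear system:
  e = 5
  a + b + c + d + e = 5
  16a + 8b + 4c + 2d + e = 45
  81a + 27b + 9c + 3d + e = 221
  256a + 64b + 16c + 4d + e = 677
Solving the system yields a = 2, b = 4, c = -6, d = 0, e = 5.
So f(s) = 2s^4 + 4s^3 - 6s^2 + 5.
Check: f(1) = 5. ✓

f(s) = 2s^4 + 4s^3 - 6s^2 + 5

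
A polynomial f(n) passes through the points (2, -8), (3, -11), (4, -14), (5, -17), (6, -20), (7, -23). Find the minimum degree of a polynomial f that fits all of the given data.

1

Forward differences of the values at n = 2, 3, 4, 5, 6, 7:
  f  : -8  -11  -14  -17  -20  -23
  Δ  : -3  -3  -3  -3  -3
  Δ^2: 0  0  0  0
  Δ^3: 0  0  0
  Δ^4: 0  0
  Δ^5: 0
The first differences are constant (-3) and nonzero, while all higher differences vanish, so the minimal degree is 1.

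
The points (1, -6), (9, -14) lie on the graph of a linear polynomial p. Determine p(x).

p(x) = -x - 5

Write p(x) = ax + b. Substituting each data point gives a linear system:
  a + b = -6
  9a + b = -14
Solving the system yields a = -1, b = -5.
So p(x) = -x - 5.
Check: p(9) = -14. ✓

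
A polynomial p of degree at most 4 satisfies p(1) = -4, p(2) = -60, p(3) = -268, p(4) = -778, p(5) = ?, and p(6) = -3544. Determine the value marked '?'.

-1788

The 5 known points determine the degree-4 polynomial uniquely.
Write p(x) = ax^4 + bx^3 + cx^2 + dx + e. Substituting each data point gives a linear system:
  a + b + c + d + e = -4
  16a + 8b + 4c + 2d + e = -60
  81a + 27b + 9c + 3d + e = -268
  256a + 64b + 16c + 4d + e = -778
  1296a + 216b + 36c + 6d + e = -3544
Solving the system yields a = -2, b = -5, c = 4, d = -3, e = 2.
So p(x) = -2x^4 - 5x^3 + 4x^2 - 3x + 2.
Then p(5) = -1788.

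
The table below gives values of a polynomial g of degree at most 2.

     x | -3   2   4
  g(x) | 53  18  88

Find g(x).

Using the Lagrange interpolation formula with nodes -3, 2, 4:
  L_0(x) = (x - 2)(x - 4) / 35
  L_1(x) = (x + 3)(x - 4) / -10
  L_2(x) = (x + 3)(x - 2) / 14
Then g(x) = 53·L_0(x) + 18·L_1(x) + 88·L_2(x).
Expanding and collecting terms gives g(x) = 6x² - x - 4.
Check: g(-3) = 53. ✓

g(x) = 6x^2 - x - 4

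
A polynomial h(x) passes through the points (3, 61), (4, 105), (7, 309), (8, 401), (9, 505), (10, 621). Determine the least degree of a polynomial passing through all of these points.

Divided differences on the nodes 3, 4, 7, 8, 9, 10:
  order 0: 61  105  309  401  505  621
  order 1: 44  68  92  104  116
  order 2: 6  6  6  6
  order 3: 0  0  0
  order 4: 0  0
  order 5: 0
The order-2 divided differences are all 6 (nonzero) and every higher order vanishes, so the data lies on a polynomial of degree exactly 2.

2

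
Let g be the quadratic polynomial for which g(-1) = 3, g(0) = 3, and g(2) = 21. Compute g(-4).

39

Using the Lagrange interpolation formula with nodes -1, 0, 2:
  L_0(x) = x(x - 2) / 3
  L_1(x) = (x + 1)(x - 2) / -2
  L_2(x) = (x + 1)x / 6
Then g(x) = 3·L_0(x) + 3·L_1(x) + 21·L_2(x).
Expanding and collecting terms gives g(x) = 3x^2 + 3x + 3.
Evaluating at x = -4: g(-4) = 39.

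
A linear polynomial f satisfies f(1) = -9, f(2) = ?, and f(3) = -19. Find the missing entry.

The 2 known points determine the degree-1 polynomial uniquely.
Write f(x) = ax + b. Substituting each data point gives a linear system:
  a + b = -9
  3a + b = -19
Solving the system yields a = -5, b = -4.
So f(x) = -5x - 4.
Then f(2) = -14.

-14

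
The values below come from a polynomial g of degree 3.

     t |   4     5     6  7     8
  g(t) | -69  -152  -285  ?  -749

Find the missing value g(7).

On equispaced nodes a degree-3 polynomial has vanishing fourth forward difference, so
  g(4) - 4·g(5) + 6·g(6) - 4·g(7) + g(8) = 0.
Substituting the known values and solving for g(7):
  -4·g(7) = 1920
  g(7) = -480.

-480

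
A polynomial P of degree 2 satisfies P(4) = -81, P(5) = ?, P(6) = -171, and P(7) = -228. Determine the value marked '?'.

On equispaced nodes a degree-2 polynomial has vanishing third forward difference, so
  - P(4) + 3·P(5) - 3·P(6) + P(7) = 0.
Substituting the known values and solving for P(5):
  3·P(5) = -366
  P(5) = -122.

-122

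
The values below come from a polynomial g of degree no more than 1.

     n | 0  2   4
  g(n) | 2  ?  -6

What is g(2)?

-2

The 2 known points determine the degree-1 polynomial uniquely.
Write g(n) = an + b. Substituting each data point gives a linear system:
  b = 2
  4a + b = -6
Solving the system yields a = -2, b = 2.
So g(n) = -2n + 2.
Then g(2) = -2.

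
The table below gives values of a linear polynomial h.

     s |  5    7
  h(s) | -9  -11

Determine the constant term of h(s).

Write h(s) = as + b. Substituting each data point gives a linear system:
  5a + b = -9
  7a + b = -11
Solving the system yields a = -1, b = -4.
So h(s) = -s - 4.
The constant term is -4.

-4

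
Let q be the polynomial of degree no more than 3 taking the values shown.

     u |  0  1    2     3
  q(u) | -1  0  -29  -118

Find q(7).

Write q(u) = au^3 + bu^2 + cu + d. Substituting each data point gives a linear system:
  d = -1
  a + b + c + d = 0
  8a + 4b + 2c + d = -29
  27a + 9b + 3c + d = -118
Solving the system yields a = -5, b = 0, c = 6, d = -1.
So q(u) = -5u³ + 6u - 1.
Then q(7) = -1674.

-1674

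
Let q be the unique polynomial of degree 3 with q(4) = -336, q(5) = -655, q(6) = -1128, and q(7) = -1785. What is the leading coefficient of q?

-5

Write q(s) = as^3 + bs^2 + cs + d. Substituting each data point gives a linear system:
  64a + 16b + 4c + d = -336
  125a + 25b + 5c + d = -655
  216a + 36b + 6c + d = -1128
  343a + 49b + 7c + d = -1785
Solving the system yields a = -5, b = -2, c = 4, d = 0.
So q(s) = -5s³ - 2s² + 4s.
The leading coefficient is -5.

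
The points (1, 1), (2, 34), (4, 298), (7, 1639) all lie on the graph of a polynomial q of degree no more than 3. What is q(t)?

Write q(t) = at^3 + bt^2 + ct + d. Substituting each data point gives a linear system:
  a + b + c + d = 1
  8a + 4b + 2c + d = 34
  64a + 16b + 4c + d = 298
  343a + 49b + 7c + d = 1639
Solving the system yields a = 5, b = -2, c = 4, d = -6.
So q(t) = 5t³ - 2t² + 4t - 6.
Check: q(1) = 1. ✓

q(t) = 5t^3 - 2t^2 + 4t - 6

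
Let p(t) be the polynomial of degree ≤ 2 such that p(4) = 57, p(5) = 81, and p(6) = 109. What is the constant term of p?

1

Write p(t) = at^2 + bt + c. Substituting each data point gives a linear system:
  16a + 4b + c = 57
  25a + 5b + c = 81
  36a + 6b + c = 109
Solving the system yields a = 2, b = 6, c = 1.
So p(t) = 2t^2 + 6t + 1.
The constant term is 1.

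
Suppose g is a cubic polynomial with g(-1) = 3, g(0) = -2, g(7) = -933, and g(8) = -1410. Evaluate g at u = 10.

-2802

Write g(u) = au^3 + bu^2 + cu + d. Substituting each data point gives a linear system:
  -a + b - c + d = 3
  d = -2
  343a + 49b + 7c + d = -933
  512a + 64b + 8c + d = -1410
Solving the system yields a = -3, b = 2, c = 0, d = -2.
So g(u) = -3u³ + 2u² - 2.
Then g(10) = -2802.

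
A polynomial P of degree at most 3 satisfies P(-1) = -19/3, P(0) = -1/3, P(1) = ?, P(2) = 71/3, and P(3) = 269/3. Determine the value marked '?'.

5/3

The 4 known points determine the degree-3 polynomial uniquely.
Write P(s) = as^3 + bs^2 + cs + d. Substituting each data point gives a linear system:
  -a + b - c + d = -19/3
  d = -1/3
  8a + 4b + 2c + d = 71/3
  27a + 9b + 3c + d = 269/3
Solving the system yields a = 4, b = -2, c = 0, d = -1/3.
So P(s) = 4s³ - 2s² - 1/3.
Then P(1) = 5/3.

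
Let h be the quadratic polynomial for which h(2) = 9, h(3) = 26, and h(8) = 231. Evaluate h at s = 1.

0

Using the Lagrange interpolation formula with nodes 2, 3, 8:
  L_0(s) = (s - 3)(s - 8) / 6
  L_1(s) = (s - 2)(s - 8) / -5
  L_2(s) = (s - 2)(s - 3) / 30
Then h(s) = 9·L_0(s) + 26·L_1(s) + 231·L_2(s).
Expanding and collecting terms gives h(s) = 4s² - 3s - 1.
Evaluating at s = 1: h(1) = 0.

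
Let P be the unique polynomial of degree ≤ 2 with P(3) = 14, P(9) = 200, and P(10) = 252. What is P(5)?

Write P(s) = as^2 + bs + c. Substituting each data point gives a linear system:
  9a + 3b + c = 14
  81a + 9b + c = 200
  100a + 10b + c = 252
Solving the system yields a = 3, b = -5, c = 2.
So P(s) = 3s^2 - 5s + 2.
Then P(5) = 52.

52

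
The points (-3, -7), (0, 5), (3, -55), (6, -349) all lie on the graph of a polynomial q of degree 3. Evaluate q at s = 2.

-17

Write q(s) = as^3 + bs^2 + cs + d. Substituting each data point gives a linear system:
  -27a + 9b - 3c + d = -7
  d = 5
  27a + 9b + 3c + d = -55
  216a + 36b + 6c + d = -349
Solving the system yields a = -1, b = -4, c = 1, d = 5.
So q(s) = -s^3 - 4s^2 + s + 5.
Then q(2) = -17.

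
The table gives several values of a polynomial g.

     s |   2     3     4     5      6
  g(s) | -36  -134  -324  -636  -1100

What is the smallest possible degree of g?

3

Forward differences of the values at s = 2, 3, 4, 5, 6:
  g  : -36  -134  -324  -636  -1100
  Δ  : -98  -190  -312  -464
  Δ^2: -92  -122  -152
  Δ^3: -30  -30
  Δ^4: 0
The third differences are constant (-30) and nonzero, while all higher differences vanish, so the minimal degree is 3.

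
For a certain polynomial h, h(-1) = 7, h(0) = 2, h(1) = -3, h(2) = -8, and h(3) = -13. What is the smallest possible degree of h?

1

Forward differences of the values at s = -1, 0, 1, 2, 3:
  h  : 7  2  -3  -8  -13
  Δ  : -5  -5  -5  -5
  Δ^2: 0  0  0
  Δ^3: 0  0
  Δ^4: 0
The first differences are constant (-5) and nonzero, while all higher differences vanish, so the minimal degree is 1.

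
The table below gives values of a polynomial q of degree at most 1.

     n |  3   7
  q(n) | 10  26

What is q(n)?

Using the Lagrange interpolation formula with nodes 3, 7:
  L_0(n) = (n - 7) / -4
  L_1(n) = (n - 3) / 4
Then q(n) = 10·L_0(n) + 26·L_1(n).
Expanding and collecting terms gives q(n) = 4n - 2.
Check: q(7) = 26. ✓

q(n) = 4n - 2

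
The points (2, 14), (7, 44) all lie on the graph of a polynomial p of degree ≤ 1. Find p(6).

38

Write p(x) = ax + b. Substituting each data point gives a linear system:
  2a + b = 14
  7a + b = 44
Solving the system yields a = 6, b = 2.
So p(x) = 6x + 2.
Then p(6) = 38.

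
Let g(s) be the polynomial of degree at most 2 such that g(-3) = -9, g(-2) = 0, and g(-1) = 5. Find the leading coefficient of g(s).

Write g(s) = as^2 + bs + c. Substituting each data point gives a linear system:
  9a - 3b + c = -9
  4a - 2b + c = 0
  a - b + c = 5
Solving the system yields a = -2, b = -1, c = 6.
So g(s) = -2s^2 - s + 6.
The leading coefficient is -2.

-2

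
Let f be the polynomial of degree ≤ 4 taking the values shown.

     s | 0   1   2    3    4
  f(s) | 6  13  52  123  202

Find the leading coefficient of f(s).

-1

Write f(s) = as^4 + bs^3 + cs^2 + ds + e. Substituting each data point gives a linear system:
  e = 6
  a + b + c + d + e = 13
  16a + 8b + 4c + 2d + e = 52
  81a + 27b + 9c + 3d + e = 123
  256a + 64b + 16c + 4d + e = 202
Solving the system yields a = -1, b = 6, c = 5, d = -3, e = 6.
So f(s) = -s⁴ + 6s³ + 5s² - 3s + 6.
The leading coefficient is -1.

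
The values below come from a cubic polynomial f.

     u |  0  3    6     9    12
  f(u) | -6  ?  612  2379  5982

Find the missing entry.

The 4 known points determine the degree-3 polynomial uniquely.
Write f(u) = au^3 + bu^2 + cu + d. Substituting each data point gives a linear system:
  d = -6
  216a + 36b + 6c + d = 612
  729a + 81b + 9c + d = 2379
  1728a + 144b + 12c + d = 5982
Solving the system yields a = 4, b = -6, c = -5, d = -6.
So f(u) = 4u^3 - 6u^2 - 5u - 6.
Then f(3) = 33.

33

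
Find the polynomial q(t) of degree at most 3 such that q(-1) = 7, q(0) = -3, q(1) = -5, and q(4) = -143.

Using the Lagrange interpolation formula with nodes -1, 0, 1, 4:
  L_0(t) = t(t - 1)(t - 4) / -10
  L_1(t) = (t + 1)(t - 1)(t - 4) / 4
  L_2(t) = (t + 1)t(t - 4) / -6
  L_3(t) = (t + 1)t(t - 1) / 60
Then q(t) = 7·L_0(t) - 3·L_1(t) - 5·L_2(t) - 143·L_3(t).
Expanding and collecting terms gives q(t) = -3t³ + 4t² - 3t - 3.
Check: q(4) = -143. ✓

q(t) = -3t^3 + 4t^2 - 3t - 3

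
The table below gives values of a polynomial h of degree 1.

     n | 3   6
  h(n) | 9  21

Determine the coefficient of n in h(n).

Write h(n) = an + b. Substituting each data point gives a linear system:
  3a + b = 9
  6a + b = 21
Solving the system yields a = 4, b = -3.
So h(n) = 4n - 3.
The leading coefficient is 4.

4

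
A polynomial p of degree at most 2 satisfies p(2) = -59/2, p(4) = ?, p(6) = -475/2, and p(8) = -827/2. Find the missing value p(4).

-219/2

On equispaced nodes a degree-2 polynomial has vanishing third forward difference, so
  - p(2) + 3·p(4) - 3·p(6) + p(8) = 0.
Substituting the known values and solving for p(4):
  3·p(4) = -657/2
  p(4) = -219/2.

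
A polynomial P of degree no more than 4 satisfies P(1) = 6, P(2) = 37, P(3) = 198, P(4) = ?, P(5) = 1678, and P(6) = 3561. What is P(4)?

663

The 5 known points determine the degree-4 polynomial uniquely.
Write P(u) = au^4 + bu^3 + cu^2 + du + e. Substituting each data point gives a linear system:
  a + b + c + d + e = 6
  16a + 8b + 4c + 2d + e = 37
  81a + 27b + 9c + 3d + e = 198
  625a + 125b + 25c + 5d + e = 1678
  1296a + 216b + 36c + 6d + e = 3561
Solving the system yields a = 3, b = -1, c = -4, d = 5, e = 3.
So P(u) = 3u^4 - u^3 - 4u^2 + 5u + 3.
Then P(4) = 663.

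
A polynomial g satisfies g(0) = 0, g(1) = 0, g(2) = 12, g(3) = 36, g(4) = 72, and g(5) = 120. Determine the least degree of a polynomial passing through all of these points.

2

Forward differences of the values at s = 0, 1, 2, 3, 4, 5:
  g  : 0  0  12  36  72  120
  Δ  : 0  12  24  36  48
  Δ^2: 12  12  12  12
  Δ^3: 0  0  0
  Δ^4: 0  0
  Δ^5: 0
The second differences are constant (12) and nonzero, while all higher differences vanish, so the minimal degree is 2.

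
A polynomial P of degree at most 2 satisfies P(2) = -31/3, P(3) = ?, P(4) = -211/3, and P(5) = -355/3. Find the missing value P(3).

The 3 known points determine the degree-2 polynomial uniquely.
Write P(x) = ax^2 + bx + c. Substituting each data point gives a linear system:
  4a + 2b + c = -31/3
  16a + 4b + c = -211/3
  25a + 5b + c = -355/3
Solving the system yields a = -6, b = 6, c = 5/3.
So P(x) = -6x^2 + 6x + 5/3.
Then P(3) = -103/3.

-103/3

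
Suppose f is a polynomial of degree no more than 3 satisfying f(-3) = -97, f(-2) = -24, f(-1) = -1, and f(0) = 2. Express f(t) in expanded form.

Using the Lagrange interpolation formula with nodes -3, -2, -1, 0:
  L_0(t) = (t + 2)(t + 1)t / -6
  L_1(t) = (t + 3)(t + 1)t / 2
  L_2(t) = (t + 3)(t + 2)t / -2
  L_3(t) = (t + 3)(t + 2)(t + 1) / 6
Then f(t) = -97·L_0(t) - 24·L_1(t) - 1·L_2(t) + 2·L_3(t).
Expanding and collecting terms gives f(t) = 5t^3 + 5t^2 + 3t + 2.
Check: f(0) = 2. ✓

f(t) = 5t^3 + 5t^2 + 3t + 2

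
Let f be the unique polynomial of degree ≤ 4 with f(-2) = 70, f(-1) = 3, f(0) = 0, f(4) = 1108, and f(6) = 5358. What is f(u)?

f(u) = 4u^4 + 4u^2 + 5u

Write f(u) = au^4 + bu^3 + cu^2 + du + e. Substituting each data point gives a linear system:
  16a - 8b + 4c - 2d + e = 70
  a - b + c - d + e = 3
  e = 0
  256a + 64b + 16c + 4d + e = 1108
  1296a + 216b + 36c + 6d + e = 5358
Solving the system yields a = 4, b = 0, c = 4, d = 5, e = 0.
So f(u) = 4u^4 + 4u^2 + 5u.
Check: f(-2) = 70. ✓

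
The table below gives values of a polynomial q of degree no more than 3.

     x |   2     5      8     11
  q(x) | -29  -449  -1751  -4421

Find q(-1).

Using the Lagrange interpolation formula with nodes 2, 5, 8, 11:
  L_0(x) = (x - 5)(x - 8)(x - 11) / -162
  L_1(x) = (x - 2)(x - 8)(x - 11) / 54
  L_2(x) = (x - 2)(x - 5)(x - 11) / -54
  L_3(x) = (x - 2)(x - 5)(x - 8) / 162
Then q(x) = -29·L_0(x) - 449·L_1(x) - 1751·L_2(x) - 4421·L_3(x).
Expanding and collecting terms gives q(x) = -3x³ - 4x² + 5x + 1.
Evaluating at x = -1: q(-1) = -5.

-5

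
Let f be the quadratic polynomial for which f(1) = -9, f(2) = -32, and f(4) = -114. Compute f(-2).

Write f(t) = at^2 + bt + c. Substituting each data point gives a linear system:
  a + b + c = -9
  4a + 2b + c = -32
  16a + 4b + c = -114
Solving the system yields a = -6, b = -5, c = 2.
So f(t) = -6t^2 - 5t + 2.
Then f(-2) = -12.

-12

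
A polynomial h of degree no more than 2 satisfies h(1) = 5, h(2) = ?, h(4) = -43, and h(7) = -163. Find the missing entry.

-3

The 3 known points determine the degree-2 polynomial uniquely.
Write h(n) = an^2 + bn + c. Substituting each data point gives a linear system:
  a + b + c = 5
  16a + 4b + c = -43
  49a + 7b + c = -163
Solving the system yields a = -4, b = 4, c = 5.
So h(n) = -4n^2 + 4n + 5.
Then h(2) = -3.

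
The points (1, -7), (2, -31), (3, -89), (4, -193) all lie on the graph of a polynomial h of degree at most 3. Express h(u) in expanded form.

Using the Lagrange interpolation formula with nodes 1, 2, 3, 4:
  L_0(u) = (u - 2)(u - 3)(u - 4) / -6
  L_1(u) = (u - 1)(u - 3)(u - 4) / 2
  L_2(u) = (u - 1)(u - 2)(u - 4) / -2
  L_3(u) = (u - 1)(u - 2)(u - 3) / 6
Then h(u) = -7·L_0(u) - 31·L_1(u) - 89·L_2(u) - 193·L_3(u).
Expanding and collecting terms gives h(u) = -2u^3 - 5u^2 + 5u - 5.
Check: h(4) = -193. ✓

h(u) = -2u^3 - 5u^2 + 5u - 5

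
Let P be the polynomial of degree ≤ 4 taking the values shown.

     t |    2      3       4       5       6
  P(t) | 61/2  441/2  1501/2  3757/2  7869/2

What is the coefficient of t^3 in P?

1

Write P(t) = at^4 + bt^3 + ct^2 + dt + e. Substituting each data point gives a linear system:
  16a + 8b + 4c + 2d + e = 61/2
  81a + 27b + 9c + 3d + e = 441/2
  256a + 64b + 16c + 4d + e = 1501/2
  625a + 125b + 25c + 5d + e = 3757/2
  1296a + 216b + 36c + 6d + e = 7869/2
Solving the system yields a = 3, b = 1, c = -4, d = -4, e = -3/2.
So P(t) = 3t^4 + t^3 - 4t^2 - 4t - 3/2.
The coefficient of t^3 is 1.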